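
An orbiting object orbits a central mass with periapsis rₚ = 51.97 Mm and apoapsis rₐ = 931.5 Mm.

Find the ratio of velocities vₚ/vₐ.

Convert to SI: rₚ = 51.97 Mm = 5.197e+07 m; rₐ = 931.5 Mm = 9.315e+08 m.
Conservation of angular momentum gives rₚvₚ = rₐvₐ, so vₚ/vₐ = rₐ/rₚ.
vₚ/vₐ = 9.315e+08 / 5.197e+07 ≈ 17.92.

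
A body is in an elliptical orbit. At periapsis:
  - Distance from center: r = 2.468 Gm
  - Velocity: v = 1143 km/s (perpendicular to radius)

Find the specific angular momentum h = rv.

Convert to SI: r = 2.468 Gm = 2.468e+09 m; v = 1143 km/s = 1.143e+06 m/s.
With v perpendicular to r, h = r · v.
h = 2.468e+09 · 1.143e+06 m²/s ≈ 2.821e+15 m²/s.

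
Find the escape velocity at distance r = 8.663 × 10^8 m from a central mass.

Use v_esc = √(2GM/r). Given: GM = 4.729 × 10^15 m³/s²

Escape velocity comes from setting total energy to zero: ½v² − GM/r = 0 ⇒ v_esc = √(2GM / r).
v_esc = √(2 · 4.729e+15 / 8.663e+08) m/s ≈ 3304 m/s = 3.304 km/s.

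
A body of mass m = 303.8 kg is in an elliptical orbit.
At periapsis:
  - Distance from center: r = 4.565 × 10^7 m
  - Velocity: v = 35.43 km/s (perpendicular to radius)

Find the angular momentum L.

Convert to SI: v = 35.43 km/s = 35430 m/s.
Since v is perpendicular to r, L = m · v · r.
L = 303.8 · 35430 · 4.565e+07 kg·m²/s ≈ 4.914e+14 kg·m²/s.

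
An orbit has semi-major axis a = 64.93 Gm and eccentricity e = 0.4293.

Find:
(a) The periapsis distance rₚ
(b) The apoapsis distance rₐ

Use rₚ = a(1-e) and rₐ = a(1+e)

Convert to SI: a = 64.93 Gm = 6.493e+10 m.
(a) rₚ = a(1 − e) = 6.493e+10 · (1 − 0.4293) = 6.493e+10 · 0.5707 ≈ 3.706e+10 m = 37.06 Gm.
(b) rₐ = a(1 + e) = 6.493e+10 · (1 + 0.4293) = 6.493e+10 · 1.4293 ≈ 9.28e+10 m = 92.8 Gm.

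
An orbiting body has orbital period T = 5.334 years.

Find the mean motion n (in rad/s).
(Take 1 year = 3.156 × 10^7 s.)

Convert to SI: T = 5.334 years = 1.68341e+08 s.
n = 2π / T.
n = 2π / 1.68341e+08 s ≈ 3.732e-08 rad/s.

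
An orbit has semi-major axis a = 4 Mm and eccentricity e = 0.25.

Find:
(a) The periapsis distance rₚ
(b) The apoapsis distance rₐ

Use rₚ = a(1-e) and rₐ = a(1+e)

Convert to SI: a = 4 Mm = 4e+06 m.
(a) rₚ = a(1 − e) = 4e+06 · (1 − 0.25) = 4e+06 · 0.75 ≈ 3e+06 m = 3 Mm.
(b) rₐ = a(1 + e) = 4e+06 · (1 + 0.25) = 4e+06 · 1.25 ≈ 5e+06 m = 5 Mm.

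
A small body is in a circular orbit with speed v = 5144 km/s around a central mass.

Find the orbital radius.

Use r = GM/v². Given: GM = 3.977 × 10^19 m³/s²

Convert to SI: v = 5144 km/s = 5.144e+06 m/s.
For a circular orbit, v² = GM / r, so r = GM / v².
r = 3.977e+19 / (5.144e+06)² m ≈ 1.503e+06 m = 1.503 × 10^6 m.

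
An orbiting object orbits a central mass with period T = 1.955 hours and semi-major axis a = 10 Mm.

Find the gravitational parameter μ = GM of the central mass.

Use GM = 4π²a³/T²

Convert to SI: T = 1.955 hours = 7038 s; a = 10 Mm = 1e+07 m.
GM = 4π² · a³ / T².
GM = 4π² · (1e+07)³ / (7038)² m³/s² ≈ 7.97e+14 m³/s² = 7.97 × 10^14 m³/s².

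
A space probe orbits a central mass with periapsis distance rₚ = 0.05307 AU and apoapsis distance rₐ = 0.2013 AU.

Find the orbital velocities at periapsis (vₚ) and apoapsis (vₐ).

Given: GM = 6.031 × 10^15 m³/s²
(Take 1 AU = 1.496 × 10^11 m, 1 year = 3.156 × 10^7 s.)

Convert to SI: rₚ = 0.05307 AU = 7.93927e+09 m; rₐ = 0.2013 AU = 3.01145e+10 m.
Use the vis-viva equation v² = GM(2/r − 1/a) with a = (rₚ + rₐ)/2 = (7.93927e+09 + 3.01145e+10)/2 = 1.90269e+10 m.
vₚ = √(GM · (2/rₚ − 1/a)) = √(6.031e+15 · (2/7.93927e+09 − 1/1.90269e+10)) m/s ≈ 1096 m/s = 0.2313 AU/year.
vₐ = √(GM · (2/rₐ − 1/a)) = √(6.031e+15 · (2/3.01145e+10 − 1/1.90269e+10)) m/s ≈ 289.1 m/s = 0.06098 AU/year.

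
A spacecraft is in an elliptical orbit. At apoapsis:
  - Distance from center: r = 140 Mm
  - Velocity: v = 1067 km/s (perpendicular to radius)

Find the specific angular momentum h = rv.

Convert to SI: r = 140 Mm = 1.4e+08 m; v = 1067 km/s = 1.067e+06 m/s.
With v perpendicular to r, h = r · v.
h = 1.4e+08 · 1.067e+06 m²/s ≈ 1.494e+14 m²/s.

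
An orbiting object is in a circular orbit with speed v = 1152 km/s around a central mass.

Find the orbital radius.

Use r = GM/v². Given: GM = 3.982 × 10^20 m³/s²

Convert to SI: v = 1152 km/s = 1.152e+06 m/s.
For a circular orbit, v² = GM / r, so r = GM / v².
r = 3.982e+20 / (1.152e+06)² m ≈ 3.001e+08 m = 300.1 Mm.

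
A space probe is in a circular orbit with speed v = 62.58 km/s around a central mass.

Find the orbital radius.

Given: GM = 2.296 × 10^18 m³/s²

Convert to SI: v = 62.58 km/s = 62580 m/s.
For a circular orbit, v² = GM / r, so r = GM / v².
r = 2.296e+18 / (62580)² m ≈ 5.863e+08 m = 5.863 × 10^8 m.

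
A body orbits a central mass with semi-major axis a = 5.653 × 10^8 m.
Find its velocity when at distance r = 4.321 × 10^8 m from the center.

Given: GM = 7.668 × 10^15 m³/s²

Vis-viva: v = √(GM · (2/r − 1/a)).
2/r − 1/a = 2/4.321e+08 − 1/5.653e+08 = 2.85959e-09 m⁻¹.
v = √(7.668e+15 · 2.85959e-09) m/s ≈ 4683 m/s = 4.683 km/s.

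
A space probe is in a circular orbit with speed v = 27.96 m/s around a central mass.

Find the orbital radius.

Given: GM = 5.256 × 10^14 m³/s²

For a circular orbit, v² = GM / r, so r = GM / v².
r = 5.256e+14 / (27.96)² m ≈ 6.723e+11 m = 672.3 Gm.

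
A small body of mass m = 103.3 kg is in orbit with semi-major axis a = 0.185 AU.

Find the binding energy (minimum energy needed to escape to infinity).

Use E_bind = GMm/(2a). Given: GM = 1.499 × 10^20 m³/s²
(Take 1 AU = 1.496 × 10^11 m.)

Convert to SI: a = 0.185 AU = 2.7676e+10 m.
Total orbital energy is E = −GMm/(2a); binding energy is E_bind = −E = GMm/(2a).
E_bind = 1.499e+20 · 103.3 / (2 · 2.7676e+10) J ≈ 2.797e+11 J = 279.7 GJ.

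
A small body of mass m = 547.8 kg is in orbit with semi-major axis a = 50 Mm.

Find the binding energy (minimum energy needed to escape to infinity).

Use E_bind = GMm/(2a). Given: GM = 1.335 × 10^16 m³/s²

Convert to SI: a = 50 Mm = 5e+07 m.
Total orbital energy is E = −GMm/(2a); binding energy is E_bind = −E = GMm/(2a).
E_bind = 1.335e+16 · 547.8 / (2 · 5e+07) J ≈ 7.313e+10 J = 73.13 GJ.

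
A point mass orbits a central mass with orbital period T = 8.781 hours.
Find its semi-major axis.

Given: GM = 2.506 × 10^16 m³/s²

Convert to SI: T = 8.781 hours = 31611.6 s.
Invert Kepler's third law: a = (GM · T² / (4π²))^(1/3).
Substituting T = 31611.6 s and GM = 2.506e+16 m³/s²:
a = (2.506e+16 · (31611.6)² / (4π²))^(1/3) m
a ≈ 8.592e+07 m = 85.92 Mm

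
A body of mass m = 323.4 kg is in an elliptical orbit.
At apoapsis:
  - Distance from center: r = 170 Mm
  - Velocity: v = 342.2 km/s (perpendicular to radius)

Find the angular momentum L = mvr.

Convert to SI: r = 170 Mm = 1.7e+08 m; v = 342.2 km/s = 342200 m/s.
Since v is perpendicular to r, L = m · v · r.
L = 323.4 · 342200 · 1.7e+08 kg·m²/s ≈ 1.881e+16 kg·m²/s.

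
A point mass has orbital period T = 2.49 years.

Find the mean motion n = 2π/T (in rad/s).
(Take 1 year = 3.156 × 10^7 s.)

Convert to SI: T = 2.49 years = 7.85844e+07 s.
n = 2π / T.
n = 2π / 7.85844e+07 s ≈ 7.995e-08 rad/s.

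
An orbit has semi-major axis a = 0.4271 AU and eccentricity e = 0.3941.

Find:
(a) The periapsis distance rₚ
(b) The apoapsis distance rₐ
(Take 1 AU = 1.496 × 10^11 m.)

Convert to SI: a = 0.4271 AU = 6.38942e+10 m.
(a) rₚ = a(1 − e) = 6.38942e+10 · (1 − 0.3941) = 6.38942e+10 · 0.6059 ≈ 3.871e+10 m = 0.2588 AU.
(b) rₐ = a(1 + e) = 6.38942e+10 · (1 + 0.3941) = 6.38942e+10 · 1.3941 ≈ 8.907e+10 m = 0.5954 AU.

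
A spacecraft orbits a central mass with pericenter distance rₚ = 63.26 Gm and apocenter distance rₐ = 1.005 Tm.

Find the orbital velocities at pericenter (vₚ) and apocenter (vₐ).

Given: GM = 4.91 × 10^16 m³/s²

Convert to SI: rₚ = 63.26 Gm = 6.326e+10 m; rₐ = 1.005 Tm = 1.005e+12 m.
Use the vis-viva equation v² = GM(2/r − 1/a) with a = (rₚ + rₐ)/2 = (6.326e+10 + 1.005e+12)/2 = 5.3413e+11 m.
vₚ = √(GM · (2/rₚ − 1/a)) = √(4.91e+16 · (2/6.326e+10 − 1/5.3413e+11)) m/s ≈ 1208 m/s = 1.208 km/s.
vₐ = √(GM · (2/rₐ − 1/a)) = √(4.91e+16 · (2/1.005e+12 − 1/5.3413e+11)) m/s ≈ 76.07 m/s = 76.07 m/s.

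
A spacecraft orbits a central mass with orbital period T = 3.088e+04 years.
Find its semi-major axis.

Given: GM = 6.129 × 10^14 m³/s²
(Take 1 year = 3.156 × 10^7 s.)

Convert to SI: T = 3.088e+04 years = 9.74573e+11 s.
Invert Kepler's third law: a = (GM · T² / (4π²))^(1/3).
Substituting T = 9.74573e+11 s and GM = 6.129e+14 m³/s²:
a = (6.129e+14 · (9.74573e+11)² / (4π²))^(1/3) m
a ≈ 2.452e+12 m = 2.452 Tm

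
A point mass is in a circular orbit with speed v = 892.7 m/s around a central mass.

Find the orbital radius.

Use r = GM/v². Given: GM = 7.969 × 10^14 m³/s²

For a circular orbit, v² = GM / r, so r = GM / v².
r = 7.969e+14 / (892.7)² m ≈ 1e+09 m = 1000 Mm.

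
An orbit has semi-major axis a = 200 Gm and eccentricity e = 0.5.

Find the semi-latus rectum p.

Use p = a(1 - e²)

Convert to SI: a = 200 Gm = 2e+11 m.
p = a (1 − e²).
p = 2e+11 · (1 − (0.5)²) = 2e+11 · 0.75 ≈ 1.5e+11 m = 150 Gm.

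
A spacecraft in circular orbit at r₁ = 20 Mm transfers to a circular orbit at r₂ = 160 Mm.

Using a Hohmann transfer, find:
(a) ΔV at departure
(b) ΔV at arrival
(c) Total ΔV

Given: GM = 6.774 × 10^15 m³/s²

Convert to SI: r₁ = 20 Mm = 2e+07 m; r₂ = 160 Mm = 1.6e+08 m.
Transfer semi-major axis: a_t = (r₁ + r₂)/2 = (2e+07 + 1.6e+08)/2 = 9e+07 m.
Circular speeds: v₁ = √(GM/r₁) = 18403.8 m/s, v₂ = √(GM/r₂) = 6506.73 m/s.
Transfer speeds (vis-viva v² = GM(2/r − 1/a_t)): v₁ᵗ = 24538.4 m/s, v₂ᵗ = 3067.3 m/s.
(a) ΔV₁ = |v₁ᵗ − v₁| ≈ 6135 m/s = 6.135 km/s.
(b) ΔV₂ = |v₂ − v₂ᵗ| ≈ 3439 m/s = 3.439 km/s.
(c) ΔV_total = ΔV₁ + ΔV₂ ≈ 9574 m/s = 9.574 km/s.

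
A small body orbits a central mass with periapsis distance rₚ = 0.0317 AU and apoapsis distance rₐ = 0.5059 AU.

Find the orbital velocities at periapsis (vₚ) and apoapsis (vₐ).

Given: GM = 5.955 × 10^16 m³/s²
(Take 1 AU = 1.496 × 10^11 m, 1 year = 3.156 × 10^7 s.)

Convert to SI: rₚ = 0.0317 AU = 4.74232e+09 m; rₐ = 0.5059 AU = 7.56826e+10 m.
Use the vis-viva equation v² = GM(2/r − 1/a) with a = (rₚ + rₐ)/2 = (4.74232e+09 + 7.56826e+10)/2 = 4.02125e+10 m.
vₚ = √(GM · (2/rₚ − 1/a)) = √(5.955e+16 · (2/4.74232e+09 − 1/4.02125e+10)) m/s ≈ 4861 m/s = 1.026 AU/year.
vₐ = √(GM · (2/rₐ − 1/a)) = √(5.955e+16 · (2/7.56826e+10 − 1/4.02125e+10)) m/s ≈ 304.6 m/s = 0.06426 AU/year.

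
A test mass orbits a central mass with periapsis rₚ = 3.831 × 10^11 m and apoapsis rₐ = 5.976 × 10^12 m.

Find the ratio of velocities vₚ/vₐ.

Conservation of angular momentum gives rₚvₚ = rₐvₐ, so vₚ/vₐ = rₐ/rₚ.
vₚ/vₐ = 5.976e+12 / 3.831e+11 ≈ 15.6.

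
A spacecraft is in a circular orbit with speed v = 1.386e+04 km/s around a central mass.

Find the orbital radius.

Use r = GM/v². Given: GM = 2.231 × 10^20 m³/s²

Convert to SI: v = 1.386e+04 km/s = 1.386e+07 m/s.
For a circular orbit, v² = GM / r, so r = GM / v².
r = 2.231e+20 / (1.386e+07)² m ≈ 1.161e+06 m = 1.161 Mm.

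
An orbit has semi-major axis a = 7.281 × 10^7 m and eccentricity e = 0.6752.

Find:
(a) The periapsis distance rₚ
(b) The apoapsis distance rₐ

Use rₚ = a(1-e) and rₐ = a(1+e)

(a) rₚ = a(1 − e) = 7.281e+07 · (1 − 0.6752) = 7.281e+07 · 0.3248 ≈ 2.365e+07 m = 2.365 × 10^7 m.
(b) rₐ = a(1 + e) = 7.281e+07 · (1 + 0.6752) = 7.281e+07 · 1.6752 ≈ 1.22e+08 m = 1.22 × 10^8 m.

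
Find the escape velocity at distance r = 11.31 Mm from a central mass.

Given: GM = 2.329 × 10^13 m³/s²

Convert to SI: r = 11.31 Mm = 1.131e+07 m.
Escape velocity comes from setting total energy to zero: ½v² − GM/r = 0 ⇒ v_esc = √(2GM / r).
v_esc = √(2 · 2.329e+13 / 1.131e+07) m/s ≈ 2029 m/s = 2.029 km/s.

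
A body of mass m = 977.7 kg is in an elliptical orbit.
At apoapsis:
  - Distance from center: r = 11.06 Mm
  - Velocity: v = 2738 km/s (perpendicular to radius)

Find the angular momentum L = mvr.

Convert to SI: r = 11.06 Mm = 1.106e+07 m; v = 2738 km/s = 2.738e+06 m/s.
Since v is perpendicular to r, L = m · v · r.
L = 977.7 · 2.738e+06 · 1.106e+07 kg·m²/s ≈ 2.961e+16 kg·m²/s.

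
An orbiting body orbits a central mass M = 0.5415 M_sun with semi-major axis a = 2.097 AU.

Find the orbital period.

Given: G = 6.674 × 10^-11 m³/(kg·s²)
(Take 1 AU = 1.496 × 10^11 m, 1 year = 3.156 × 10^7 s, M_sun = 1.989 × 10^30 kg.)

Convert to SI: a = 2.097 AU = 3.13711e+11 m; M = 0.5415 M_sun = 1.07704e+30 kg.
GM = G · M = 6.674e-11 · 1.07704e+30 = 7.18819e+19 m³/s².
Kepler's third law: T = 2π √(a³ / GM).
Substituting a = 3.13711e+11 m and GM = 7.18819e+19 m³/s²:
T = 2π √((3.13711e+11)³ / 7.18819e+19) s
T ≈ 1.302e+08 s = 4.126 years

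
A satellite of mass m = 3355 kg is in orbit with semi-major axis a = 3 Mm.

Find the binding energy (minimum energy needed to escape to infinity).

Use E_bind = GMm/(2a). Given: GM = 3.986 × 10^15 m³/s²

Convert to SI: a = 3 Mm = 3e+06 m.
Total orbital energy is E = −GMm/(2a); binding energy is E_bind = −E = GMm/(2a).
E_bind = 3.986e+15 · 3355 / (2 · 3e+06) J ≈ 2.229e+12 J = 2.229 TJ.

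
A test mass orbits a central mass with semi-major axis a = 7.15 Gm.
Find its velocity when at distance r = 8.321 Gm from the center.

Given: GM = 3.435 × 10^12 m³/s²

Convert to SI: a = 7.15 Gm = 7.15e+09 m; r = 8.321 Gm = 8.321e+09 m.
Vis-viva: v = √(GM · (2/r − 1/a)).
2/r − 1/a = 2/8.321e+09 − 1/7.15e+09 = 1.00496e-10 m⁻¹.
v = √(3.435e+12 · 1.00496e-10) m/s ≈ 18.58 m/s = 18.58 m/s.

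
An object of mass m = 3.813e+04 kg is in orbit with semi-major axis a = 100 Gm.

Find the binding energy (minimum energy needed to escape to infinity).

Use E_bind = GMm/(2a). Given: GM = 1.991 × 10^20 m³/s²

Convert to SI: a = 100 Gm = 1e+11 m.
Total orbital energy is E = −GMm/(2a); binding energy is E_bind = −E = GMm/(2a).
E_bind = 1.991e+20 · 3.813e+04 / (2 · 1e+11) J ≈ 3.796e+13 J = 37.96 TJ.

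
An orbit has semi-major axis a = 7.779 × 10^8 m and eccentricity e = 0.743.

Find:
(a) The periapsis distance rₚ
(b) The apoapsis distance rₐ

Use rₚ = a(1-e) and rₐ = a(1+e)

(a) rₚ = a(1 − e) = 7.779e+08 · (1 − 0.743) = 7.779e+08 · 0.257 ≈ 1.999e+08 m = 1.999 × 10^8 m.
(b) rₐ = a(1 + e) = 7.779e+08 · (1 + 0.743) = 7.779e+08 · 1.743 ≈ 1.356e+09 m = 1.356 × 10^9 m.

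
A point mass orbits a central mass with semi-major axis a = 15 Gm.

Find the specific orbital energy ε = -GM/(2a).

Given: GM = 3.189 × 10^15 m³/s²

Convert to SI: a = 15 Gm = 1.5e+10 m.
ε = −GM / (2a).
ε = −3.189e+15 / (2 · 1.5e+10) J/kg ≈ -1.063e+05 J/kg = -106.3 kJ/kg.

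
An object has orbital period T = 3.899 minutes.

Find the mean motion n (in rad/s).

Convert to SI: T = 3.899 minutes = 233.94 s.
n = 2π / T.
n = 2π / 233.94 s ≈ 0.02686 rad/s.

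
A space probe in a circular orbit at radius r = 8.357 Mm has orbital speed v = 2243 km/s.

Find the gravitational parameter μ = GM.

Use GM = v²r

Convert to SI: r = 8.357 Mm = 8.357e+06 m; v = 2243 km/s = 2.243e+06 m/s.
For a circular orbit v² = GM/r, so GM = v² · r.
GM = (2.243e+06)² · 8.357e+06 m³/s² ≈ 4.204e+19 m³/s² = 4.204 × 10^19 m³/s².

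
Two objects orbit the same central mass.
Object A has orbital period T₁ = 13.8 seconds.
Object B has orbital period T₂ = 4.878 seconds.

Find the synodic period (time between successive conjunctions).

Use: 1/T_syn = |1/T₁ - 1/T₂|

T_syn = |T₁ · T₂ / (T₁ − T₂)|.
T_syn = |13.8 · 4.878 / (13.8 − 4.878)| s ≈ 7.545 s = 7.545 seconds.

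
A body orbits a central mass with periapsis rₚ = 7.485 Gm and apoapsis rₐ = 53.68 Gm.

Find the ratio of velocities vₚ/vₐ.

Convert to SI: rₚ = 7.485 Gm = 7.485e+09 m; rₐ = 53.68 Gm = 5.368e+10 m.
Conservation of angular momentum gives rₚvₚ = rₐvₐ, so vₚ/vₐ = rₐ/rₚ.
vₚ/vₐ = 5.368e+10 / 7.485e+09 ≈ 7.172.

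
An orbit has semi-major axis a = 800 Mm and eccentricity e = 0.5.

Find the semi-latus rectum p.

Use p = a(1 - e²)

Convert to SI: a = 800 Mm = 8e+08 m.
p = a (1 − e²).
p = 8e+08 · (1 − (0.5)²) = 8e+08 · 0.75 ≈ 6e+08 m = 600 Mm.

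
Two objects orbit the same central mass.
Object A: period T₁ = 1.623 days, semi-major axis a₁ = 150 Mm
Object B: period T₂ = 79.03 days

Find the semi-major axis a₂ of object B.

Convert to SI: T₁ = 1.623 days = 140227 s; a₁ = 150 Mm = 1.5e+08 m; T₂ = 79.03 days = 6.82819e+06 s.
Kepler's third law: (T₁/T₂)² = (a₁/a₂)³ ⇒ a₂ = a₁ · (T₂/T₁)^(2/3).
T₂/T₁ = 6.82819e+06 / 140227 = 48.6938.
a₂ = 1.5e+08 · (48.6938)^(2/3) m ≈ 2e+09 m = 2 Gm.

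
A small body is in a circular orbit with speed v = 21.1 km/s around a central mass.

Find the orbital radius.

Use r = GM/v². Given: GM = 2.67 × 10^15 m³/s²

Convert to SI: v = 21.1 km/s = 21100 m/s.
For a circular orbit, v² = GM / r, so r = GM / v².
r = 2.67e+15 / (21100)² m ≈ 5.997e+06 m = 5.997 Mm.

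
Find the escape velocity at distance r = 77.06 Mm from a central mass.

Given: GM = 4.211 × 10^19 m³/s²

Convert to SI: r = 77.06 Mm = 7.706e+07 m.
Escape velocity comes from setting total energy to zero: ½v² − GM/r = 0 ⇒ v_esc = √(2GM / r).
v_esc = √(2 · 4.211e+19 / 7.706e+07) m/s ≈ 1.045e+06 m/s = 1045 km/s.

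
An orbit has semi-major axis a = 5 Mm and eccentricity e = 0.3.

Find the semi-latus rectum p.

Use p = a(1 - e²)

Convert to SI: a = 5 Mm = 5e+06 m.
p = a (1 − e²).
p = 5e+06 · (1 − (0.3)²) = 5e+06 · 0.91 ≈ 4.55e+06 m = 4.55 Mm.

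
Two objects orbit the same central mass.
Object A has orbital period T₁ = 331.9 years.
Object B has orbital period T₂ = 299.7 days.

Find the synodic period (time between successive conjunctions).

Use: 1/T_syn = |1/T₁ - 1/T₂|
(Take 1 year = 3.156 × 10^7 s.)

Convert to SI: T₁ = 331.9 years = 1.04748e+10 s; T₂ = 299.7 days = 2.58941e+07 s.
T_syn = |T₁ · T₂ / (T₁ − T₂)|.
T_syn = |1.04748e+10 · 2.58941e+07 / (1.04748e+10 − 2.58941e+07)| s ≈ 2.596e+07 s = 300.4 days.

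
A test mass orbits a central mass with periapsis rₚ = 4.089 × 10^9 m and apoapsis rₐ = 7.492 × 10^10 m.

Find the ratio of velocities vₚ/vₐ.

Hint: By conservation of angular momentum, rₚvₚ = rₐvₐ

Conservation of angular momentum gives rₚvₚ = rₐvₐ, so vₚ/vₐ = rₐ/rₚ.
vₚ/vₐ = 7.492e+10 / 4.089e+09 ≈ 18.32.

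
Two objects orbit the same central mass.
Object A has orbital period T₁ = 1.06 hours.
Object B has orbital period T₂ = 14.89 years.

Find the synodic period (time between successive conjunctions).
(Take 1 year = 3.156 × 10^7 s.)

Convert to SI: T₁ = 1.06 hours = 3816 s; T₂ = 14.89 years = 4.69928e+08 s.
T_syn = |T₁ · T₂ / (T₁ − T₂)|.
T_syn = |3816 · 4.69928e+08 / (3816 − 4.69928e+08)| s ≈ 3816 s = 1.06 hours.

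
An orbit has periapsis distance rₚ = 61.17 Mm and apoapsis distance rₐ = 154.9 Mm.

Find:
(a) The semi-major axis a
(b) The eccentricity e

Convert to SI: rₚ = 61.17 Mm = 6.117e+07 m; rₐ = 154.9 Mm = 1.549e+08 m.
(a) a = (rₚ + rₐ) / 2 = (6.117e+07 + 1.549e+08) / 2 ≈ 1.08e+08 m = 108 Mm.
(b) e = (rₐ − rₚ) / (rₐ + rₚ) = (1.549e+08 − 6.117e+07) / (1.549e+08 + 6.117e+07) ≈ 0.4338.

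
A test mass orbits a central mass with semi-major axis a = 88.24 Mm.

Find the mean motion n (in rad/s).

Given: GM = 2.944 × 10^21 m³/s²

Convert to SI: a = 88.24 Mm = 8.824e+07 m.
n = √(GM / a³).
n = √(2.944e+21 / (8.824e+07)³) rad/s ≈ 0.06546 rad/s.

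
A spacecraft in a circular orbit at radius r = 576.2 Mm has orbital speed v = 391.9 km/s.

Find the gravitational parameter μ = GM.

Convert to SI: r = 576.2 Mm = 5.762e+08 m; v = 391.9 km/s = 391900 m/s.
For a circular orbit v² = GM/r, so GM = v² · r.
GM = (391900)² · 5.762e+08 m³/s² ≈ 8.85e+19 m³/s² = 8.85 × 10^19 m³/s².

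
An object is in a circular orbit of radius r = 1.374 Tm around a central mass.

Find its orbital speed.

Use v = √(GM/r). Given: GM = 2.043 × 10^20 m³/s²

Convert to SI: r = 1.374 Tm = 1.374e+12 m.
For a circular orbit, gravity supplies the centripetal force, so v = √(GM / r).
v = √(2.043e+20 / 1.374e+12) m/s ≈ 1.219e+04 m/s = 12.19 km/s.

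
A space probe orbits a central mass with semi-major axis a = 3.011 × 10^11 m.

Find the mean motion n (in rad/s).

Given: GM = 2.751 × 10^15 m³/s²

n = √(GM / a³).
n = √(2.751e+15 / (3.011e+11)³) rad/s ≈ 3.175e-10 rad/s.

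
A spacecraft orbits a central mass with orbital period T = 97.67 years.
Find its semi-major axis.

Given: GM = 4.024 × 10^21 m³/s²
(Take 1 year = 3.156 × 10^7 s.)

Convert to SI: T = 97.67 years = 3.08247e+09 s.
Invert Kepler's third law: a = (GM · T² / (4π²))^(1/3).
Substituting T = 3.08247e+09 s and GM = 4.024e+21 m³/s²:
a = (4.024e+21 · (3.08247e+09)² / (4π²))^(1/3) m
a ≈ 9.894e+12 m = 9.894 Tm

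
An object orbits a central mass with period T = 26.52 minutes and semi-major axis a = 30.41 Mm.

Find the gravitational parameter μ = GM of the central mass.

Convert to SI: T = 26.52 minutes = 1591.2 s; a = 30.41 Mm = 3.041e+07 m.
GM = 4π² · a³ / T².
GM = 4π² · (3.041e+07)³ / (1591.2)² m³/s² ≈ 4.385e+17 m³/s² = 4.385 × 10^17 m³/s².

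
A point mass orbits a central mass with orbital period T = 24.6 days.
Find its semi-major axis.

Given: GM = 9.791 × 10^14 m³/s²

Convert to SI: T = 24.6 days = 2.12544e+06 s.
Invert Kepler's third law: a = (GM · T² / (4π²))^(1/3).
Substituting T = 2.12544e+06 s and GM = 9.791e+14 m³/s²:
a = (9.791e+14 · (2.12544e+06)² / (4π²))^(1/3) m
a ≈ 4.821e+08 m = 482.1 Mm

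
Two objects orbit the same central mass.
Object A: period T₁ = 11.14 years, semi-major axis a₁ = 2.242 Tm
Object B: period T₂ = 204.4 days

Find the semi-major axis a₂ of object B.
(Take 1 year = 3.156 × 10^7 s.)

Convert to SI: T₁ = 11.14 years = 3.51578e+08 s; a₁ = 2.242 Tm = 2.242e+12 m; T₂ = 204.4 days = 1.76602e+07 s.
Kepler's third law: (T₁/T₂)² = (a₁/a₂)³ ⇒ a₂ = a₁ · (T₂/T₁)^(2/3).
T₂/T₁ = 1.76602e+07 / 3.51578e+08 = 0.0502311.
a₂ = 2.242e+12 · (0.0502311)^(2/3) m ≈ 3.052e+11 m = 305.2 Gm.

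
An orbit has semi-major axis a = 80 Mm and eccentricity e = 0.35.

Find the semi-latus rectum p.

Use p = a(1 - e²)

Convert to SI: a = 80 Mm = 8e+07 m.
p = a (1 − e²).
p = 8e+07 · (1 − (0.35)²) = 8e+07 · 0.8775 ≈ 7.02e+07 m = 70.2 Mm.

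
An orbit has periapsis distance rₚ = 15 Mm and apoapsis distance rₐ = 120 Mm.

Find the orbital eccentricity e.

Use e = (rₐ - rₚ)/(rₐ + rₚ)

Convert to SI: rₚ = 15 Mm = 1.5e+07 m; rₐ = 120 Mm = 1.2e+08 m.
e = (rₐ − rₚ) / (rₐ + rₚ).
e = (1.2e+08 − 1.5e+07) / (1.2e+08 + 1.5e+07) = 1.05e+08 / 1.35e+08 ≈ 0.7778.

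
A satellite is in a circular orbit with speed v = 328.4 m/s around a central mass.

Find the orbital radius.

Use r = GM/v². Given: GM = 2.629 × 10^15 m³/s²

For a circular orbit, v² = GM / r, so r = GM / v².
r = 2.629e+15 / (328.4)² m ≈ 2.438e+10 m = 24.38 Gm.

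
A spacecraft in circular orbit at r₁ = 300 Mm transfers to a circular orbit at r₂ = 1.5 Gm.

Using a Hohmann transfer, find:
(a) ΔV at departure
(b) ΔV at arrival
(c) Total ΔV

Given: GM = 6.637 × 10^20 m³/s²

Convert to SI: r₁ = 300 Mm = 3e+08 m; r₂ = 1.5 Gm = 1.5e+09 m.
Transfer semi-major axis: a_t = (r₁ + r₂)/2 = (3e+08 + 1.5e+09)/2 = 9e+08 m.
Circular speeds: v₁ = √(GM/r₁) = 1.48739e+06 m/s, v₂ = √(GM/r₂) = 665182 m/s.
Transfer speeds (vis-viva v² = GM(2/r − 1/a_t)): v₁ᵗ = 1.92021e+06 m/s, v₂ᵗ = 384043 m/s.
(a) ΔV₁ = |v₁ᵗ − v₁| ≈ 4.328e+05 m/s = 432.8 km/s.
(b) ΔV₂ = |v₂ − v₂ᵗ| ≈ 2.811e+05 m/s = 281.1 km/s.
(c) ΔV_total = ΔV₁ + ΔV₂ ≈ 7.14e+05 m/s = 714 km/s.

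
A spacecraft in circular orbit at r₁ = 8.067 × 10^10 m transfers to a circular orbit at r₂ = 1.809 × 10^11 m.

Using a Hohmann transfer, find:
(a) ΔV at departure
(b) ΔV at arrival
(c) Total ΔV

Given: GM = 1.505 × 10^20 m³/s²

Transfer semi-major axis: a_t = (r₁ + r₂)/2 = (8.067e+10 + 1.809e+11)/2 = 1.30785e+11 m.
Circular speeds: v₁ = √(GM/r₁) = 43192.9 m/s, v₂ = √(GM/r₂) = 28843.6 m/s.
Transfer speeds (vis-viva v² = GM(2/r − 1/a_t)): v₁ᵗ = 50798.7 m/s, v₂ᵗ = 22653 m/s.
(a) ΔV₁ = |v₁ᵗ − v₁| ≈ 7606 m/s = 7.606 km/s.
(b) ΔV₂ = |v₂ − v₂ᵗ| ≈ 6191 m/s = 6.191 km/s.
(c) ΔV_total = ΔV₁ + ΔV₂ ≈ 1.38e+04 m/s = 13.8 km/s.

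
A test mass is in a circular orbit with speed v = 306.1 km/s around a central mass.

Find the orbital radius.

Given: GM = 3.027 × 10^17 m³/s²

Convert to SI: v = 306.1 km/s = 306100 m/s.
For a circular orbit, v² = GM / r, so r = GM / v².
r = 3.027e+17 / (306100)² m ≈ 3.231e+06 m = 3.231 Mm.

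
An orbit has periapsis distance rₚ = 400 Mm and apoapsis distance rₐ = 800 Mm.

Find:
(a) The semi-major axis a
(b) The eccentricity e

Convert to SI: rₚ = 400 Mm = 4e+08 m; rₐ = 800 Mm = 8e+08 m.
(a) a = (rₚ + rₐ) / 2 = (4e+08 + 8e+08) / 2 ≈ 6e+08 m = 600 Mm.
(b) e = (rₐ − rₚ) / (rₐ + rₚ) = (8e+08 − 4e+08) / (8e+08 + 4e+08) ≈ 0.3333.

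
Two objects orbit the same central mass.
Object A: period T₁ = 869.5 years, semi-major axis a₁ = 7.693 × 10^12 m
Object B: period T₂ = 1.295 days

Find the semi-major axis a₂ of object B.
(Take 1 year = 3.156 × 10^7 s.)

Convert to SI: T₁ = 869.5 years = 2.74414e+10 s; T₂ = 1.295 days = 111888 s.
Kepler's third law: (T₁/T₂)² = (a₁/a₂)³ ⇒ a₂ = a₁ · (T₂/T₁)^(2/3).
T₂/T₁ = 111888 / 2.74414e+10 = 4.07734e-06.
a₂ = 7.693e+12 · (4.07734e-06)^(2/3) m ≈ 1.963e+09 m = 1.963 × 10^9 m.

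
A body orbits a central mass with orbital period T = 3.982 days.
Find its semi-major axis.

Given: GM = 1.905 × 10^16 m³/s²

Convert to SI: T = 3.982 days = 344045 s.
Invert Kepler's third law: a = (GM · T² / (4π²))^(1/3).
Substituting T = 344045 s and GM = 1.905e+16 m³/s²:
a = (1.905e+16 · (344045)² / (4π²))^(1/3) m
a ≈ 3.851e+08 m = 3.851 × 10^8 m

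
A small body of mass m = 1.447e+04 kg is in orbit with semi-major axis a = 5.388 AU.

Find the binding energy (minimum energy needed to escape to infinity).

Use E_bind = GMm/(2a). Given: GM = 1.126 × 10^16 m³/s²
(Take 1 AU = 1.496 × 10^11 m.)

Convert to SI: a = 5.388 AU = 8.06045e+11 m.
Total orbital energy is E = −GMm/(2a); binding energy is E_bind = −E = GMm/(2a).
E_bind = 1.126e+16 · 1.447e+04 / (2 · 8.06045e+11) J ≈ 1.011e+08 J = 101.1 MJ.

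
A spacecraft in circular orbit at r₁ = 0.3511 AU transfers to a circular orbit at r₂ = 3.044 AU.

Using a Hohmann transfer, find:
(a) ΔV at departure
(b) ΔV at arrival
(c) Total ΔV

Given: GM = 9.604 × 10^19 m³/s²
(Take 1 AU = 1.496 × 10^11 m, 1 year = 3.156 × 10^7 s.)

Convert to SI: r₁ = 0.3511 AU = 5.25246e+10 m; r₂ = 3.044 AU = 4.55382e+11 m.
Transfer semi-major axis: a_t = (r₁ + r₂)/2 = (5.25246e+10 + 4.55382e+11)/2 = 2.53953e+11 m.
Circular speeds: v₁ = √(GM/r₁) = 42760.7 m/s, v₂ = √(GM/r₂) = 14522.4 m/s.
Transfer speeds (vis-viva v² = GM(2/r − 1/a_t)): v₁ᵗ = 57260.6 m/s, v₂ᵗ = 6604.53 m/s.
(a) ΔV₁ = |v₁ᵗ − v₁| ≈ 1.45e+04 m/s = 3.059 AU/year.
(b) ΔV₂ = |v₂ − v₂ᵗ| ≈ 7918 m/s = 1.67 AU/year.
(c) ΔV_total = ΔV₁ + ΔV₂ ≈ 2.242e+04 m/s = 4.729 AU/year.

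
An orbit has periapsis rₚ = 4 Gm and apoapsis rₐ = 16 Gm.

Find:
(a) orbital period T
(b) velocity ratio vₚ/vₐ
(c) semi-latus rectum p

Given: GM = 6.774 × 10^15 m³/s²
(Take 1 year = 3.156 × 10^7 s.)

Convert to SI: rₚ = 4 Gm = 4e+09 m; rₐ = 16 Gm = 1.6e+10 m.
(a) With a = (rₚ + rₐ)/2 = 1e+10 m, T = 2π √(a³/GM) = 2π √((1e+10)³/6.774e+15) s ≈ 7.634e+07 s
(b) Conservation of angular momentum (rₚvₚ = rₐvₐ) gives vₚ/vₐ = rₐ/rₚ = 1.6e+10/4e+09 ≈ 4
(c) From a = (rₚ + rₐ)/2 = 1e+10 m and e = (rₐ − rₚ)/(rₐ + rₚ) = 0.6, p = a(1 − e²) = 1e+10 · (1 − (0.6)²) ≈ 6.4e+09 m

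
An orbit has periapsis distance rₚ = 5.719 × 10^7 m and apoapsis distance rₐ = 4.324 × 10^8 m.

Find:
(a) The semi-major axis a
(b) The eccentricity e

(a) a = (rₚ + rₐ) / 2 = (5.719e+07 + 4.324e+08) / 2 ≈ 2.448e+08 m = 2.448 × 10^8 m.
(b) e = (rₐ − rₚ) / (rₐ + rₚ) = (4.324e+08 − 5.719e+07) / (4.324e+08 + 5.719e+07) ≈ 0.7664.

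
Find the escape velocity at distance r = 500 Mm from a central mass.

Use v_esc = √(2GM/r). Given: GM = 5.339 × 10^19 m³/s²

Convert to SI: r = 500 Mm = 5e+08 m.
Escape velocity comes from setting total energy to zero: ½v² − GM/r = 0 ⇒ v_esc = √(2GM / r).
v_esc = √(2 · 5.339e+19 / 5e+08) m/s ≈ 4.621e+05 m/s = 462.1 km/s.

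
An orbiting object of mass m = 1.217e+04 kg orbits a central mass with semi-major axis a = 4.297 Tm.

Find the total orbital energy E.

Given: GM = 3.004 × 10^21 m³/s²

Convert to SI: a = 4.297 Tm = 4.297e+12 m.
E = −GMm / (2a).
E = −3.004e+21 · 1.217e+04 / (2 · 4.297e+12) J ≈ -4.254e+12 J = -4.254 TJ.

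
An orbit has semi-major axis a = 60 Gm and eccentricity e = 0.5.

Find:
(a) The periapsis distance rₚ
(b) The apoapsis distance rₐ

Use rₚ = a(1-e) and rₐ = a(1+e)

Convert to SI: a = 60 Gm = 6e+10 m.
(a) rₚ = a(1 − e) = 6e+10 · (1 − 0.5) = 6e+10 · 0.5 ≈ 3e+10 m = 30 Gm.
(b) rₐ = a(1 + e) = 6e+10 · (1 + 0.5) = 6e+10 · 1.5 ≈ 9e+10 m = 90 Gm.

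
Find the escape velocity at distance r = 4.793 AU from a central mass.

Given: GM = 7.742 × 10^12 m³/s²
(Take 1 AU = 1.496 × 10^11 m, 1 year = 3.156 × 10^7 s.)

Convert to SI: r = 4.793 AU = 7.17033e+11 m.
Escape velocity comes from setting total energy to zero: ½v² − GM/r = 0 ⇒ v_esc = √(2GM / r).
v_esc = √(2 · 7.742e+12 / 7.17033e+11) m/s ≈ 4.647 m/s = 0.0009803 AU/year.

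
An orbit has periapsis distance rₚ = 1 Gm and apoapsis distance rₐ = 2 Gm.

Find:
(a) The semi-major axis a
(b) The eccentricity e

Convert to SI: rₚ = 1 Gm = 1e+09 m; rₐ = 2 Gm = 2e+09 m.
(a) a = (rₚ + rₐ) / 2 = (1e+09 + 2e+09) / 2 ≈ 1.5e+09 m = 1.5 Gm.
(b) e = (rₐ − rₚ) / (rₐ + rₚ) = (2e+09 − 1e+09) / (2e+09 + 1e+09) ≈ 0.3333.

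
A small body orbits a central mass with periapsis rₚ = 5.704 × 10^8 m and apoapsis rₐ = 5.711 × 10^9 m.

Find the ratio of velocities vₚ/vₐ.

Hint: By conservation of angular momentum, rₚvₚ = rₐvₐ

Conservation of angular momentum gives rₚvₚ = rₐvₐ, so vₚ/vₐ = rₐ/rₚ.
vₚ/vₐ = 5.711e+09 / 5.704e+08 ≈ 10.01.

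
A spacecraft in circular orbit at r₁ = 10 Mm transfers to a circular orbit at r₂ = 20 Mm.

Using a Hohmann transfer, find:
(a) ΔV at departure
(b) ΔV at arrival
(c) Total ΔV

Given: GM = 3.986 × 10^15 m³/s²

Convert to SI: r₁ = 10 Mm = 1e+07 m; r₂ = 20 Mm = 2e+07 m.
Transfer semi-major axis: a_t = (r₁ + r₂)/2 = (1e+07 + 2e+07)/2 = 1.5e+07 m.
Circular speeds: v₁ = √(GM/r₁) = 19965 m/s, v₂ = √(GM/r₂) = 14117.4 m/s.
Transfer speeds (vis-viva v² = GM(2/r − 1/a_t)): v₁ᵗ = 23053.6 m/s, v₂ᵗ = 11526.8 m/s.
(a) ΔV₁ = |v₁ᵗ − v₁| ≈ 3089 m/s = 3.089 km/s.
(b) ΔV₂ = |v₂ − v₂ᵗ| ≈ 2591 m/s = 2.591 km/s.
(c) ΔV_total = ΔV₁ + ΔV₂ ≈ 5679 m/s = 5.679 km/s.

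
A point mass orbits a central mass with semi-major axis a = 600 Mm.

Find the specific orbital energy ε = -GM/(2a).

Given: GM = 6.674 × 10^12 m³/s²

Convert to SI: a = 600 Mm = 6e+08 m.
ε = −GM / (2a).
ε = −6.674e+12 / (2 · 6e+08) J/kg ≈ -5562 J/kg = -5.562 kJ/kg.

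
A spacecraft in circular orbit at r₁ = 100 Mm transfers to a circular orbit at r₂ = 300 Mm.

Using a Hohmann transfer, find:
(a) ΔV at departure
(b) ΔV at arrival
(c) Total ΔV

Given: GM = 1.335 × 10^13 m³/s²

Convert to SI: r₁ = 100 Mm = 1e+08 m; r₂ = 300 Mm = 3e+08 m.
Transfer semi-major axis: a_t = (r₁ + r₂)/2 = (1e+08 + 3e+08)/2 = 2e+08 m.
Circular speeds: v₁ = √(GM/r₁) = 365.377 m/s, v₂ = √(GM/r₂) = 210.95 m/s.
Transfer speeds (vis-viva v² = GM(2/r − 1/a_t)): v₁ᵗ = 447.493 m/s, v₂ᵗ = 149.164 m/s.
(a) ΔV₁ = |v₁ᵗ − v₁| ≈ 82.12 m/s = 82.12 m/s.
(b) ΔV₂ = |v₂ − v₂ᵗ| ≈ 61.79 m/s = 61.79 m/s.
(c) ΔV_total = ΔV₁ + ΔV₂ ≈ 143.9 m/s = 143.9 m/s.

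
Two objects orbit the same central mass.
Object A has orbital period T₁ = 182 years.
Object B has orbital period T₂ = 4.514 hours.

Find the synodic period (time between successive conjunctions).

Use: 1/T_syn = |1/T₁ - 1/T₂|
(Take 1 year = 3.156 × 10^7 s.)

Convert to SI: T₁ = 182 years = 5.74392e+09 s; T₂ = 4.514 hours = 16250.4 s.
T_syn = |T₁ · T₂ / (T₁ − T₂)|.
T_syn = |5.74392e+09 · 16250.4 / (5.74392e+09 − 16250.4)| s ≈ 1.625e+04 s = 4.514 hours.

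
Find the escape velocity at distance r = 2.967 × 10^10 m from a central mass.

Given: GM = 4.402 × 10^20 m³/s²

Escape velocity comes from setting total energy to zero: ½v² − GM/r = 0 ⇒ v_esc = √(2GM / r).
v_esc = √(2 · 4.402e+20 / 2.967e+10) m/s ≈ 1.723e+05 m/s = 172.3 km/s.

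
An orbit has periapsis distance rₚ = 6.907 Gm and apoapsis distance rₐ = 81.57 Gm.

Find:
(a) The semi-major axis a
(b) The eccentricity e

Convert to SI: rₚ = 6.907 Gm = 6.907e+09 m; rₐ = 81.57 Gm = 8.157e+10 m.
(a) a = (rₚ + rₐ) / 2 = (6.907e+09 + 8.157e+10) / 2 ≈ 4.424e+10 m = 44.24 Gm.
(b) e = (rₐ − rₚ) / (rₐ + rₚ) = (8.157e+10 − 6.907e+09) / (8.157e+10 + 6.907e+09) ≈ 0.8439.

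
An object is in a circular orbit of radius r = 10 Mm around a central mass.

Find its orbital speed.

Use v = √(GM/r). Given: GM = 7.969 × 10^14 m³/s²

Convert to SI: r = 10 Mm = 1e+07 m.
For a circular orbit, gravity supplies the centripetal force, so v = √(GM / r).
v = √(7.969e+14 / 1e+07) m/s ≈ 8927 m/s = 8.927 km/s.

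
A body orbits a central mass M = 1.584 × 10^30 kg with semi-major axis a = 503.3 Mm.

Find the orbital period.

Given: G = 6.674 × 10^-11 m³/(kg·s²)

Convert to SI: a = 503.3 Mm = 5.033e+08 m.
GM = G · M = 6.674e-11 · 1.584e+30 = 1.05716e+20 m³/s².
Kepler's third law: T = 2π √(a³ / GM).
Substituting a = 5.033e+08 m and GM = 1.05716e+20 m³/s²:
T = 2π √((5.033e+08)³ / 1.05716e+20) s
T ≈ 6900 s = 1.917 hours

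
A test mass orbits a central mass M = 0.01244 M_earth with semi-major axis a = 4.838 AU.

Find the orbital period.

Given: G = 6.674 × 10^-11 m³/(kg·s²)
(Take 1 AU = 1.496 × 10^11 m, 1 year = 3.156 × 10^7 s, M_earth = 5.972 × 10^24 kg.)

Convert to SI: a = 4.838 AU = 7.23765e+11 m; M = 0.01244 M_earth = 7.42917e+22 kg.
GM = G · M = 6.674e-11 · 7.42917e+22 = 4.95823e+12 m³/s².
Kepler's third law: T = 2π √(a³ / GM).
Substituting a = 7.23765e+11 m and GM = 4.95823e+12 m³/s²:
T = 2π √((7.23765e+11)³ / 4.95823e+12) s
T ≈ 1.737e+12 s = 5.505e+04 years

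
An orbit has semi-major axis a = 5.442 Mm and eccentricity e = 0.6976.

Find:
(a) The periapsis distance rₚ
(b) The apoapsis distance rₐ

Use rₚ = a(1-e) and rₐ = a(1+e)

Convert to SI: a = 5.442 Mm = 5.442e+06 m.
(a) rₚ = a(1 − e) = 5.442e+06 · (1 − 0.6976) = 5.442e+06 · 0.3024 ≈ 1.646e+06 m = 1.646 Mm.
(b) rₐ = a(1 + e) = 5.442e+06 · (1 + 0.6976) = 5.442e+06 · 1.6976 ≈ 9.238e+06 m = 9.238 Mm.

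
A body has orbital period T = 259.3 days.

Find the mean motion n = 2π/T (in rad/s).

Convert to SI: T = 259.3 days = 2.24035e+07 s.
n = 2π / T.
n = 2π / 2.24035e+07 s ≈ 2.805e-07 rad/s.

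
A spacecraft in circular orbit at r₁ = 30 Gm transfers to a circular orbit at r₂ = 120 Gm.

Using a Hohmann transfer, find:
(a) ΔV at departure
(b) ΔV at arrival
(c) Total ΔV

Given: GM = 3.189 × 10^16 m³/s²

Convert to SI: r₁ = 30 Gm = 3e+10 m; r₂ = 120 Gm = 1.2e+11 m.
Transfer semi-major axis: a_t = (r₁ + r₂)/2 = (3e+10 + 1.2e+11)/2 = 7.5e+10 m.
Circular speeds: v₁ = √(GM/r₁) = 1031.02 m/s, v₂ = √(GM/r₂) = 515.509 m/s.
Transfer speeds (vis-viva v² = GM(2/r − 1/a_t)): v₁ᵗ = 1304.15 m/s, v₂ᵗ = 326.037 m/s.
(a) ΔV₁ = |v₁ᵗ − v₁| ≈ 273.1 m/s = 273.1 m/s.
(b) ΔV₂ = |v₂ − v₂ᵗ| ≈ 189.5 m/s = 189.5 m/s.
(c) ΔV_total = ΔV₁ + ΔV₂ ≈ 462.6 m/s = 462.6 m/s.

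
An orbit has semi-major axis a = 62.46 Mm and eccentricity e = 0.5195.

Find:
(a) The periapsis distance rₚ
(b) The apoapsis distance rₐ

Convert to SI: a = 62.46 Mm = 6.246e+07 m.
(a) rₚ = a(1 − e) = 6.246e+07 · (1 − 0.5195) = 6.246e+07 · 0.4805 ≈ 3.001e+07 m = 30.01 Mm.
(b) rₐ = a(1 + e) = 6.246e+07 · (1 + 0.5195) = 6.246e+07 · 1.5195 ≈ 9.491e+07 m = 94.91 Mm.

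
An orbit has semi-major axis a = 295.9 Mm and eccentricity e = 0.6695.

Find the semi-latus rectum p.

Convert to SI: a = 295.9 Mm = 2.959e+08 m.
p = a (1 − e²).
p = 2.959e+08 · (1 − (0.6695)²) = 2.959e+08 · 0.55177 ≈ 1.633e+08 m = 163.3 Mm.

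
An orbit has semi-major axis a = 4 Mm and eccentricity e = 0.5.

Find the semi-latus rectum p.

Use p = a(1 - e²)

Convert to SI: a = 4 Mm = 4e+06 m.
p = a (1 − e²).
p = 4e+06 · (1 − (0.5)²) = 4e+06 · 0.75 ≈ 3e+06 m = 3 Mm.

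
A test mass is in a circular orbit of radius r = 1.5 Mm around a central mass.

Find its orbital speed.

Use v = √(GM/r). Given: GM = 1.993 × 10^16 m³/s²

Convert to SI: r = 1.5 Mm = 1.5e+06 m.
For a circular orbit, gravity supplies the centripetal force, so v = √(GM / r).
v = √(1.993e+16 / 1.5e+06) m/s ≈ 1.153e+05 m/s = 115.3 km/s.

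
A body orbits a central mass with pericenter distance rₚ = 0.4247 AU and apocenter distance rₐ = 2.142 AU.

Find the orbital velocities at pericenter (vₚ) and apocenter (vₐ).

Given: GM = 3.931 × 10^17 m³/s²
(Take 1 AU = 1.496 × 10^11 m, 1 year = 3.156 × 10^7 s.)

Convert to SI: rₚ = 0.4247 AU = 6.35351e+10 m; rₐ = 2.142 AU = 3.20443e+11 m.
Use the vis-viva equation v² = GM(2/r − 1/a) with a = (rₚ + rₐ)/2 = (6.35351e+10 + 3.20443e+11)/2 = 1.91989e+11 m.
vₚ = √(GM · (2/rₚ − 1/a)) = √(3.931e+17 · (2/6.35351e+10 − 1/1.91989e+11)) m/s ≈ 3214 m/s = 0.6779 AU/year.
vₐ = √(GM · (2/rₐ − 1/a)) = √(3.931e+17 · (2/3.20443e+11 − 1/1.91989e+11)) m/s ≈ 637.2 m/s = 0.1344 AU/year.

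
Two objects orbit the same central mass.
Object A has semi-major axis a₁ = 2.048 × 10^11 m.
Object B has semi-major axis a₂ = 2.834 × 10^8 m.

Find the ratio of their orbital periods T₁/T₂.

From Kepler's third law, (T₁/T₂)² = (a₁/a₂)³, so T₁/T₂ = (a₁/a₂)^(3/2).
a₁/a₂ = 2.048e+11 / 2.834e+08 = 722.653.
T₁/T₂ = (722.653)^(3/2) ≈ 1.943e+04.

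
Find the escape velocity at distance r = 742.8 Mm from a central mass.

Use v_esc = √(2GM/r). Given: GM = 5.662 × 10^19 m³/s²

Convert to SI: r = 742.8 Mm = 7.428e+08 m.
Escape velocity comes from setting total energy to zero: ½v² − GM/r = 0 ⇒ v_esc = √(2GM / r).
v_esc = √(2 · 5.662e+19 / 7.428e+08) m/s ≈ 3.904e+05 m/s = 390.4 km/s.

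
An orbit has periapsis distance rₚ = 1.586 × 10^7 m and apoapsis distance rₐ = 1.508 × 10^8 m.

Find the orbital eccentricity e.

e = (rₐ − rₚ) / (rₐ + rₚ).
e = (1.508e+08 − 1.586e+07) / (1.508e+08 + 1.586e+07) = 1.3494e+08 / 1.6666e+08 ≈ 0.8097.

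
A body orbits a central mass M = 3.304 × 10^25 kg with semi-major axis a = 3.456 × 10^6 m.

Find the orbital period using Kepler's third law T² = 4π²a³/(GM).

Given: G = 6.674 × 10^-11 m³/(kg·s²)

GM = G · M = 6.674e-11 · 3.304e+25 = 2.20509e+15 m³/s².
Kepler's third law: T = 2π √(a³ / GM).
Substituting a = 3.456e+06 m and GM = 2.20509e+15 m³/s²:
T = 2π √((3.456e+06)³ / 2.20509e+15) s
T ≈ 859.7 s = 14.33 minutes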